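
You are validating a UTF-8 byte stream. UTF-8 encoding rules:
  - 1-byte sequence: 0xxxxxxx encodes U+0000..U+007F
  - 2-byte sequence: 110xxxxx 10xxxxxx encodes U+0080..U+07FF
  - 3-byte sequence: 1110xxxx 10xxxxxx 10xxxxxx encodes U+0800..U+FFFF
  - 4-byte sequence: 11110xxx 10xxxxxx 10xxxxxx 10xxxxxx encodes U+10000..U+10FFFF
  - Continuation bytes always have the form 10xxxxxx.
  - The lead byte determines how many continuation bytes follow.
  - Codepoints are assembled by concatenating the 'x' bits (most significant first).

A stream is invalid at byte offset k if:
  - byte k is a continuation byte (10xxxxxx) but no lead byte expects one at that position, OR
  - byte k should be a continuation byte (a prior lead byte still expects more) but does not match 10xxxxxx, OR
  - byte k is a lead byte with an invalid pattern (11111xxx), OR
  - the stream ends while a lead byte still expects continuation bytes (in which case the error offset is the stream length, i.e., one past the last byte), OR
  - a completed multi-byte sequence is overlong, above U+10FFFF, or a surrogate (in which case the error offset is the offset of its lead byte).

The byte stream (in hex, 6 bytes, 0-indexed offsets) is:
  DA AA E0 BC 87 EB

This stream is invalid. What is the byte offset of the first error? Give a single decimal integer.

Byte[0]=DA: 2-byte lead, need 1 cont bytes. acc=0x1A
Byte[1]=AA: continuation. acc=(acc<<6)|0x2A=0x6AA
Completed: cp=U+06AA (starts at byte 0)
Byte[2]=E0: 3-byte lead, need 2 cont bytes. acc=0x0
Byte[3]=BC: continuation. acc=(acc<<6)|0x3C=0x3C
Byte[4]=87: continuation. acc=(acc<<6)|0x07=0xF07
Completed: cp=U+0F07 (starts at byte 2)
Byte[5]=EB: 3-byte lead, need 2 cont bytes. acc=0xB
Byte[6]: stream ended, expected continuation. INVALID

Answer: 6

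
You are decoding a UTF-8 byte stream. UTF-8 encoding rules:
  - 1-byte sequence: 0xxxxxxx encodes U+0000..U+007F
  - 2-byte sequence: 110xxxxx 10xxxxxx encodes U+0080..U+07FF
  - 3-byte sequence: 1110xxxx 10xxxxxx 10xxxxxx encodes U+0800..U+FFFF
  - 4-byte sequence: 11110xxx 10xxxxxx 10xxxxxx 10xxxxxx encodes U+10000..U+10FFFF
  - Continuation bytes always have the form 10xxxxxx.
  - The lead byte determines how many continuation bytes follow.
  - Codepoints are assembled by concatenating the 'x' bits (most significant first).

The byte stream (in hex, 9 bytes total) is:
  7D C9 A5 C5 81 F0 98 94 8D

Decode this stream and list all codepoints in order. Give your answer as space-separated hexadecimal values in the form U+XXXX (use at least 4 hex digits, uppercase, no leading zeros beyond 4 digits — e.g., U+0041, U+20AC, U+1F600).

Byte[0]=7D: 1-byte ASCII. cp=U+007D
Byte[1]=C9: 2-byte lead, need 1 cont bytes. acc=0x9
Byte[2]=A5: continuation. acc=(acc<<6)|0x25=0x265
Completed: cp=U+0265 (starts at byte 1)
Byte[3]=C5: 2-byte lead, need 1 cont bytes. acc=0x5
Byte[4]=81: continuation. acc=(acc<<6)|0x01=0x141
Completed: cp=U+0141 (starts at byte 3)
Byte[5]=F0: 4-byte lead, need 3 cont bytes. acc=0x0
Byte[6]=98: continuation. acc=(acc<<6)|0x18=0x18
Byte[7]=94: continuation. acc=(acc<<6)|0x14=0x614
Byte[8]=8D: continuation. acc=(acc<<6)|0x0D=0x1850D
Completed: cp=U+1850D (starts at byte 5)

Answer: U+007D U+0265 U+0141 U+1850D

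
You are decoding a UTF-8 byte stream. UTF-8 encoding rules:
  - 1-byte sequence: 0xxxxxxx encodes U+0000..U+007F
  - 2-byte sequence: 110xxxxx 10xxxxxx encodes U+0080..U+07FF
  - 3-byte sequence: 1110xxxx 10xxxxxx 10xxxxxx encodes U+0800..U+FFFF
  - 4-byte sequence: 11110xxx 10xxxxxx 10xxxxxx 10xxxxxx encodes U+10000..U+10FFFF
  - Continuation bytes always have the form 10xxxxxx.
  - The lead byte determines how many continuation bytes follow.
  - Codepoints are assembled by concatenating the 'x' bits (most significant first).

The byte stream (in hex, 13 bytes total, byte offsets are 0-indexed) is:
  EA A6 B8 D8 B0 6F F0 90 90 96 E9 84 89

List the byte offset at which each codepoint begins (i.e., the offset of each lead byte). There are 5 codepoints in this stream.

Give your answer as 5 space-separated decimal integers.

Byte[0]=EA: 3-byte lead, need 2 cont bytes. acc=0xA
Byte[1]=A6: continuation. acc=(acc<<6)|0x26=0x2A6
Byte[2]=B8: continuation. acc=(acc<<6)|0x38=0xA9B8
Completed: cp=U+A9B8 (starts at byte 0)
Byte[3]=D8: 2-byte lead, need 1 cont bytes. acc=0x18
Byte[4]=B0: continuation. acc=(acc<<6)|0x30=0x630
Completed: cp=U+0630 (starts at byte 3)
Byte[5]=6F: 1-byte ASCII. cp=U+006F
Byte[6]=F0: 4-byte lead, need 3 cont bytes. acc=0x0
Byte[7]=90: continuation. acc=(acc<<6)|0x10=0x10
Byte[8]=90: continuation. acc=(acc<<6)|0x10=0x410
Byte[9]=96: continuation. acc=(acc<<6)|0x16=0x10416
Completed: cp=U+10416 (starts at byte 6)
Byte[10]=E9: 3-byte lead, need 2 cont bytes. acc=0x9
Byte[11]=84: continuation. acc=(acc<<6)|0x04=0x244
Byte[12]=89: continuation. acc=(acc<<6)|0x09=0x9109
Completed: cp=U+9109 (starts at byte 10)

Answer: 0 3 5 6 10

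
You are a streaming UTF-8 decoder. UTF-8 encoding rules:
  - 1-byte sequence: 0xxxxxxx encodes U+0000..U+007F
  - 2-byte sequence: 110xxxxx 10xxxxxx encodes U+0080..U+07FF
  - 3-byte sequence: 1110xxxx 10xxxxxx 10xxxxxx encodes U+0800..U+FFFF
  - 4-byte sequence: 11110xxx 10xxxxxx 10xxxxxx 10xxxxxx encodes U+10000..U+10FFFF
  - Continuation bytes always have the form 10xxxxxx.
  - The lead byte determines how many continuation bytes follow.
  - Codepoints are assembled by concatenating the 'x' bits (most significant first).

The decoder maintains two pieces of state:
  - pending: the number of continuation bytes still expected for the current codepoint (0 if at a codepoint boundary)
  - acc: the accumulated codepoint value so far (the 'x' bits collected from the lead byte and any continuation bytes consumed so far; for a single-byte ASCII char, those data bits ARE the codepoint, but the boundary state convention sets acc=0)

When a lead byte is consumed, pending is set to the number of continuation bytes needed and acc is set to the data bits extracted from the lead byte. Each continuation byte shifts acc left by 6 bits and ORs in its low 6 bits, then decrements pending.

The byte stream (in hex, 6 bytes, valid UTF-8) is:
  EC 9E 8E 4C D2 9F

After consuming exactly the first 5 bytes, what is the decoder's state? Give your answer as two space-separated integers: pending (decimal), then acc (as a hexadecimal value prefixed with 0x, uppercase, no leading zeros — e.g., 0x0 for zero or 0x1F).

Answer: 1 0x12

Derivation:
Byte[0]=EC: 3-byte lead. pending=2, acc=0xC
Byte[1]=9E: continuation. acc=(acc<<6)|0x1E=0x31E, pending=1
Byte[2]=8E: continuation. acc=(acc<<6)|0x0E=0xC78E, pending=0
Byte[3]=4C: 1-byte. pending=0, acc=0x0
Byte[4]=D2: 2-byte lead. pending=1, acc=0x12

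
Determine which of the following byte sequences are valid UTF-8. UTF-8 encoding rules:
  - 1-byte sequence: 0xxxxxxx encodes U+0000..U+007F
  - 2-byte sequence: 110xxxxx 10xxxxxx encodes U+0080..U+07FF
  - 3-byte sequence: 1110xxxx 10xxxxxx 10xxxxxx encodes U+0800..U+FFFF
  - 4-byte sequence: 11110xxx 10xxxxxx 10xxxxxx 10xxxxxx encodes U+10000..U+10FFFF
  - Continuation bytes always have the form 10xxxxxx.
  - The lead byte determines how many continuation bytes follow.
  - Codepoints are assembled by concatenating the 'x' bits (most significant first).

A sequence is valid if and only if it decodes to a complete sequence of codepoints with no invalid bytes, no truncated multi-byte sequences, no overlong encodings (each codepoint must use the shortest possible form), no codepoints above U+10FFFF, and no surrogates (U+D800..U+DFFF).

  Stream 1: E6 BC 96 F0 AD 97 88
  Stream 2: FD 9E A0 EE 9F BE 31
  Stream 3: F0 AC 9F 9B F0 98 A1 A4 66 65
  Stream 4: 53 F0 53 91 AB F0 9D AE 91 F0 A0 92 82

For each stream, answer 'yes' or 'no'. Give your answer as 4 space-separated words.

Stream 1: decodes cleanly. VALID
Stream 2: error at byte offset 0. INVALID
Stream 3: decodes cleanly. VALID
Stream 4: error at byte offset 2. INVALID

Answer: yes no yes no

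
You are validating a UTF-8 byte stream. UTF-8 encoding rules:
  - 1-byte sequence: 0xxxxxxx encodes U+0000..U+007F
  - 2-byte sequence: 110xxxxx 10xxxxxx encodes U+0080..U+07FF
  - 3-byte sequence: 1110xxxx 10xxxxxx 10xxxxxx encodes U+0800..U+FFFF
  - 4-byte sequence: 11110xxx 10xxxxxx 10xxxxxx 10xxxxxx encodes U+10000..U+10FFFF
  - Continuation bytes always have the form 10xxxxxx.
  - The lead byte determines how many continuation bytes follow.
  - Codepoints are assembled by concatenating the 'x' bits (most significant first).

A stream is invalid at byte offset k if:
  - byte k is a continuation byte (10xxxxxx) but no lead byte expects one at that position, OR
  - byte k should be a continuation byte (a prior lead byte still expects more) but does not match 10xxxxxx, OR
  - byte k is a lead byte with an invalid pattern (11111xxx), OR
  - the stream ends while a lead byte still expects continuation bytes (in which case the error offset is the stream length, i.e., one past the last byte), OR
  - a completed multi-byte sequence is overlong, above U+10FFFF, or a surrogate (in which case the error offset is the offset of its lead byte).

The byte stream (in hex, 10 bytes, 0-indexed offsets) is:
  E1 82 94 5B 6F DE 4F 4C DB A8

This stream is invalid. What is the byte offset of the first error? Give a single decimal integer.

Byte[0]=E1: 3-byte lead, need 2 cont bytes. acc=0x1
Byte[1]=82: continuation. acc=(acc<<6)|0x02=0x42
Byte[2]=94: continuation. acc=(acc<<6)|0x14=0x1094
Completed: cp=U+1094 (starts at byte 0)
Byte[3]=5B: 1-byte ASCII. cp=U+005B
Byte[4]=6F: 1-byte ASCII. cp=U+006F
Byte[5]=DE: 2-byte lead, need 1 cont bytes. acc=0x1E
Byte[6]=4F: expected 10xxxxxx continuation. INVALID

Answer: 6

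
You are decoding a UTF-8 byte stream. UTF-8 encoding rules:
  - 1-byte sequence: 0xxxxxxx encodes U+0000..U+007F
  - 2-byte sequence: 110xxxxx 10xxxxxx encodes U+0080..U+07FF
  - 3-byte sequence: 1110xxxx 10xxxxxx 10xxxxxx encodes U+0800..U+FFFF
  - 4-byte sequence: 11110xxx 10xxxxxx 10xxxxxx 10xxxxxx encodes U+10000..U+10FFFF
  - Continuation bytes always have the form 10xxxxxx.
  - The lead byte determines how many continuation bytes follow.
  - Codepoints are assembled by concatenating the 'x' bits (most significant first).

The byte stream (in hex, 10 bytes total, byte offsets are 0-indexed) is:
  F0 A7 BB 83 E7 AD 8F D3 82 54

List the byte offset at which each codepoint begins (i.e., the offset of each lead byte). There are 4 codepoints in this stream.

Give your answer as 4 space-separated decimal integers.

Answer: 0 4 7 9

Derivation:
Byte[0]=F0: 4-byte lead, need 3 cont bytes. acc=0x0
Byte[1]=A7: continuation. acc=(acc<<6)|0x27=0x27
Byte[2]=BB: continuation. acc=(acc<<6)|0x3B=0x9FB
Byte[3]=83: continuation. acc=(acc<<6)|0x03=0x27EC3
Completed: cp=U+27EC3 (starts at byte 0)
Byte[4]=E7: 3-byte lead, need 2 cont bytes. acc=0x7
Byte[5]=AD: continuation. acc=(acc<<6)|0x2D=0x1ED
Byte[6]=8F: continuation. acc=(acc<<6)|0x0F=0x7B4F
Completed: cp=U+7B4F (starts at byte 4)
Byte[7]=D3: 2-byte lead, need 1 cont bytes. acc=0x13
Byte[8]=82: continuation. acc=(acc<<6)|0x02=0x4C2
Completed: cp=U+04C2 (starts at byte 7)
Byte[9]=54: 1-byte ASCII. cp=U+0054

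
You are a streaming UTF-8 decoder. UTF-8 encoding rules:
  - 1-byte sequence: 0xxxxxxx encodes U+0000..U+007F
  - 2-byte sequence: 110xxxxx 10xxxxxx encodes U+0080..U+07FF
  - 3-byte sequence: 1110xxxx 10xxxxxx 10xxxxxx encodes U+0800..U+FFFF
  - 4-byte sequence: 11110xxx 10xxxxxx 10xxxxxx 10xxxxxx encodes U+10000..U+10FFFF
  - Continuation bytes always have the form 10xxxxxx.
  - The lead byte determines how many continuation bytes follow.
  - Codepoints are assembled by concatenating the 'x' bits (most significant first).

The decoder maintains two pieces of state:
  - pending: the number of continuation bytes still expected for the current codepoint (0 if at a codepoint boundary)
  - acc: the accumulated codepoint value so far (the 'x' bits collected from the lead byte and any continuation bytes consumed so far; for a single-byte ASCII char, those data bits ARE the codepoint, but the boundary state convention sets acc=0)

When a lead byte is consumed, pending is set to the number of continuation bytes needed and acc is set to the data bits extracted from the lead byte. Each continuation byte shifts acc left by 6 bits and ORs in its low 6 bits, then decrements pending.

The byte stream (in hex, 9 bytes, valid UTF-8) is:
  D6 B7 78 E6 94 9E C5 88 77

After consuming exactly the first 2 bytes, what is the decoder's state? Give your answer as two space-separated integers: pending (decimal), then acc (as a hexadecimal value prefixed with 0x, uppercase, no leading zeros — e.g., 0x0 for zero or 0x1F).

Answer: 0 0x5B7

Derivation:
Byte[0]=D6: 2-byte lead. pending=1, acc=0x16
Byte[1]=B7: continuation. acc=(acc<<6)|0x37=0x5B7, pending=0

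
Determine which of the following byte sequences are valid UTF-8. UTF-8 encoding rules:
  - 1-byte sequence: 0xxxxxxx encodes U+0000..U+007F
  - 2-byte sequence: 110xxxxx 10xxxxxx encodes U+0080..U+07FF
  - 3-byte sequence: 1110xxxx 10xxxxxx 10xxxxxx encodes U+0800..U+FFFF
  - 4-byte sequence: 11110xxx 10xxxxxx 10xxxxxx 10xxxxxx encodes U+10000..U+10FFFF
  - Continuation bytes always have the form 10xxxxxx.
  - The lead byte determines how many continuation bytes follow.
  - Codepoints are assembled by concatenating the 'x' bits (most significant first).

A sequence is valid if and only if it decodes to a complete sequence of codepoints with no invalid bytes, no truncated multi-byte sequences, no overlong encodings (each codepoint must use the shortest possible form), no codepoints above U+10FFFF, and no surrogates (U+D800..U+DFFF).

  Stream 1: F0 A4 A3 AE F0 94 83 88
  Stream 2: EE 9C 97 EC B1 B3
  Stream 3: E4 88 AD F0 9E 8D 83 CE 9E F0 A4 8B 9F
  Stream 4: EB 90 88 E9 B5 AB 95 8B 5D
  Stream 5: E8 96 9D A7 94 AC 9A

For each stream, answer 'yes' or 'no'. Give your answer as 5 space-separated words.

Stream 1: decodes cleanly. VALID
Stream 2: decodes cleanly. VALID
Stream 3: decodes cleanly. VALID
Stream 4: error at byte offset 6. INVALID
Stream 5: error at byte offset 3. INVALID

Answer: yes yes yes no no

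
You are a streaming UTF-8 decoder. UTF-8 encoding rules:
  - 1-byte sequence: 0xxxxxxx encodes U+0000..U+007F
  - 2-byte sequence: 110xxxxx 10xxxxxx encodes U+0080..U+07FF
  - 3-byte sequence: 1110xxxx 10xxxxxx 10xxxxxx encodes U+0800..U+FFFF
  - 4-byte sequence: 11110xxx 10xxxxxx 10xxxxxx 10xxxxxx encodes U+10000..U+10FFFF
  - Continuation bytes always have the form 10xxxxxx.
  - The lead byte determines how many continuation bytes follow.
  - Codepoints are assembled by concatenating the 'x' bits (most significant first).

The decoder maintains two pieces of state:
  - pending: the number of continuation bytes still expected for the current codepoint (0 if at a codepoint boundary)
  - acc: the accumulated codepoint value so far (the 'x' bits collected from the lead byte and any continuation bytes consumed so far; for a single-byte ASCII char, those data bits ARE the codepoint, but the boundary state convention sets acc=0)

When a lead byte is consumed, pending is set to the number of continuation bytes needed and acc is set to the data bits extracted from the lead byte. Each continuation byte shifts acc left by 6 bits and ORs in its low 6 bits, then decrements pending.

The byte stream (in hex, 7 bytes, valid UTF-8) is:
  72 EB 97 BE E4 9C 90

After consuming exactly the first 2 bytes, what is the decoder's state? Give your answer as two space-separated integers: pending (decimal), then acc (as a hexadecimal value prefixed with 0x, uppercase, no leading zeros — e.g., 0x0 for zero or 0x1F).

Byte[0]=72: 1-byte. pending=0, acc=0x0
Byte[1]=EB: 3-byte lead. pending=2, acc=0xB

Answer: 2 0xB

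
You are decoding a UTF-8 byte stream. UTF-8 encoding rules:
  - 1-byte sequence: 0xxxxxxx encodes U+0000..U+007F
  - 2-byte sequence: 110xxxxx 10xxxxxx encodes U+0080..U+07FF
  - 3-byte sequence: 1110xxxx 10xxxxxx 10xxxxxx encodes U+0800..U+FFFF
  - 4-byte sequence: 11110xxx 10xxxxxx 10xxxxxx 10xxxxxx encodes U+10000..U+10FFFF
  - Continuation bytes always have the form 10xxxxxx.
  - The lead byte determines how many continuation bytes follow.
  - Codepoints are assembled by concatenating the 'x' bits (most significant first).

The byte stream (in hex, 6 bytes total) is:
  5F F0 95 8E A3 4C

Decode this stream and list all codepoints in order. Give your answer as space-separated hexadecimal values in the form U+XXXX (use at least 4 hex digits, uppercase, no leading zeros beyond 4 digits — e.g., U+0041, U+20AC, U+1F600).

Answer: U+005F U+153A3 U+004C

Derivation:
Byte[0]=5F: 1-byte ASCII. cp=U+005F
Byte[1]=F0: 4-byte lead, need 3 cont bytes. acc=0x0
Byte[2]=95: continuation. acc=(acc<<6)|0x15=0x15
Byte[3]=8E: continuation. acc=(acc<<6)|0x0E=0x54E
Byte[4]=A3: continuation. acc=(acc<<6)|0x23=0x153A3
Completed: cp=U+153A3 (starts at byte 1)
Byte[5]=4C: 1-byte ASCII. cp=U+004C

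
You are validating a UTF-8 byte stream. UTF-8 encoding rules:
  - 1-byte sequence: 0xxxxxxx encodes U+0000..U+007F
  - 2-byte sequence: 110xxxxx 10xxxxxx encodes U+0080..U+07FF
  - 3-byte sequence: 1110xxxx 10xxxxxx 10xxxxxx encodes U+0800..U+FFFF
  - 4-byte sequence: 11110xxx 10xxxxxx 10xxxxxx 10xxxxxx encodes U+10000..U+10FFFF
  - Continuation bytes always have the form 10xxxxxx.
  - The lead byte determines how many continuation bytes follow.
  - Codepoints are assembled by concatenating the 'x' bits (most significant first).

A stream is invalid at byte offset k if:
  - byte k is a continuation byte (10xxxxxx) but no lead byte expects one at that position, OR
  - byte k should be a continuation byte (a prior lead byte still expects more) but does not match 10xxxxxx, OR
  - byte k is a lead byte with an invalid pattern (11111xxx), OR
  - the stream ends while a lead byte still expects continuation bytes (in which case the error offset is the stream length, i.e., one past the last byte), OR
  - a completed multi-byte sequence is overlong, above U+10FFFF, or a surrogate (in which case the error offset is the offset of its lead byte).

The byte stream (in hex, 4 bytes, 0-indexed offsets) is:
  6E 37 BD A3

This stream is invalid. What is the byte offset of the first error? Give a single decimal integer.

Answer: 2

Derivation:
Byte[0]=6E: 1-byte ASCII. cp=U+006E
Byte[1]=37: 1-byte ASCII. cp=U+0037
Byte[2]=BD: INVALID lead byte (not 0xxx/110x/1110/11110)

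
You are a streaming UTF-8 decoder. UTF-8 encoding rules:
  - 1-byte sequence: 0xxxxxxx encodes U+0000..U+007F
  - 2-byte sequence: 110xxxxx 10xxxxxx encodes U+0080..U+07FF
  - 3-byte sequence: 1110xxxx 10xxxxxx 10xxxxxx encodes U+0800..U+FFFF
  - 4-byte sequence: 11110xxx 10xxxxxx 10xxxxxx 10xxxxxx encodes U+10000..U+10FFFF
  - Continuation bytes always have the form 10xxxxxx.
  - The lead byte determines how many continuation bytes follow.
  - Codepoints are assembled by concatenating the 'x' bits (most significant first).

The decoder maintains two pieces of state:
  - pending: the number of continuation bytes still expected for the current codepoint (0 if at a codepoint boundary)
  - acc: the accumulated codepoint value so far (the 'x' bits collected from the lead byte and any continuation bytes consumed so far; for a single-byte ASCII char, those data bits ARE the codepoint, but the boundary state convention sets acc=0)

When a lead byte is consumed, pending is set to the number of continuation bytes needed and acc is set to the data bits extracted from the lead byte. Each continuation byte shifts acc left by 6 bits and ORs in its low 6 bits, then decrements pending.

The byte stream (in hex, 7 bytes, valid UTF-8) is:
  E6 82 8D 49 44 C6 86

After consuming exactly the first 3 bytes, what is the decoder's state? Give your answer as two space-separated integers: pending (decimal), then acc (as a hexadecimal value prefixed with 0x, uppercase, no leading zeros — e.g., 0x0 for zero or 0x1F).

Answer: 0 0x608D

Derivation:
Byte[0]=E6: 3-byte lead. pending=2, acc=0x6
Byte[1]=82: continuation. acc=(acc<<6)|0x02=0x182, pending=1
Byte[2]=8D: continuation. acc=(acc<<6)|0x0D=0x608D, pending=0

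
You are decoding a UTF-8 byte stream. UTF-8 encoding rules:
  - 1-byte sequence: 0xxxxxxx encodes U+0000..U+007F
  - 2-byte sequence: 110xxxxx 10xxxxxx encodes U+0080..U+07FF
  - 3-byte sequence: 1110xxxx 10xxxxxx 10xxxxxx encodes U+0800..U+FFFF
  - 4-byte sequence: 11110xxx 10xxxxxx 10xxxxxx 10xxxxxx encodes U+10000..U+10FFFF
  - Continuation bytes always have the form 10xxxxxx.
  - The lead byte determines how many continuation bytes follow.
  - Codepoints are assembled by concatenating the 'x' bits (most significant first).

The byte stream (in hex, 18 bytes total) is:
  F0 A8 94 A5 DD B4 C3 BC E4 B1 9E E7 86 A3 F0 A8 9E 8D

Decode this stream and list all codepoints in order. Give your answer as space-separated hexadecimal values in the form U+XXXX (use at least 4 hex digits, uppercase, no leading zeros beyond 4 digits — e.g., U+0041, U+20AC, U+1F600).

Byte[0]=F0: 4-byte lead, need 3 cont bytes. acc=0x0
Byte[1]=A8: continuation. acc=(acc<<6)|0x28=0x28
Byte[2]=94: continuation. acc=(acc<<6)|0x14=0xA14
Byte[3]=A5: continuation. acc=(acc<<6)|0x25=0x28525
Completed: cp=U+28525 (starts at byte 0)
Byte[4]=DD: 2-byte lead, need 1 cont bytes. acc=0x1D
Byte[5]=B4: continuation. acc=(acc<<6)|0x34=0x774
Completed: cp=U+0774 (starts at byte 4)
Byte[6]=C3: 2-byte lead, need 1 cont bytes. acc=0x3
Byte[7]=BC: continuation. acc=(acc<<6)|0x3C=0xFC
Completed: cp=U+00FC (starts at byte 6)
Byte[8]=E4: 3-byte lead, need 2 cont bytes. acc=0x4
Byte[9]=B1: continuation. acc=(acc<<6)|0x31=0x131
Byte[10]=9E: continuation. acc=(acc<<6)|0x1E=0x4C5E
Completed: cp=U+4C5E (starts at byte 8)
Byte[11]=E7: 3-byte lead, need 2 cont bytes. acc=0x7
Byte[12]=86: continuation. acc=(acc<<6)|0x06=0x1C6
Byte[13]=A3: continuation. acc=(acc<<6)|0x23=0x71A3
Completed: cp=U+71A3 (starts at byte 11)
Byte[14]=F0: 4-byte lead, need 3 cont bytes. acc=0x0
Byte[15]=A8: continuation. acc=(acc<<6)|0x28=0x28
Byte[16]=9E: continuation. acc=(acc<<6)|0x1E=0xA1E
Byte[17]=8D: continuation. acc=(acc<<6)|0x0D=0x2878D
Completed: cp=U+2878D (starts at byte 14)

Answer: U+28525 U+0774 U+00FC U+4C5E U+71A3 U+2878D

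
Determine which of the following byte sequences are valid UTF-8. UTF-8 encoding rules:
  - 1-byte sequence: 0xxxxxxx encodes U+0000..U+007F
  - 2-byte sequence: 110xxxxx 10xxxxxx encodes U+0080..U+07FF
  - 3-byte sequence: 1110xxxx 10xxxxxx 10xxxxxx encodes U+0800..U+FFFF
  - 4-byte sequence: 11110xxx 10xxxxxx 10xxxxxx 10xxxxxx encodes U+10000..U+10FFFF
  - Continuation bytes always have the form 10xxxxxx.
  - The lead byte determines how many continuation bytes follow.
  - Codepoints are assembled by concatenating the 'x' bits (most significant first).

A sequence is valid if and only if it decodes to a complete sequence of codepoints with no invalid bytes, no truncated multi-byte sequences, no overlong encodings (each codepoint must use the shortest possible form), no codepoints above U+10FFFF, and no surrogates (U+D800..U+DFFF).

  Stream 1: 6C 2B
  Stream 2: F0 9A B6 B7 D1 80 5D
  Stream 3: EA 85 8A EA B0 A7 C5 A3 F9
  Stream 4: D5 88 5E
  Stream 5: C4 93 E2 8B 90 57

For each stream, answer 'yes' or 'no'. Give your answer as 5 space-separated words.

Answer: yes yes no yes yes

Derivation:
Stream 1: decodes cleanly. VALID
Stream 2: decodes cleanly. VALID
Stream 3: error at byte offset 8. INVALID
Stream 4: decodes cleanly. VALID
Stream 5: decodes cleanly. VALID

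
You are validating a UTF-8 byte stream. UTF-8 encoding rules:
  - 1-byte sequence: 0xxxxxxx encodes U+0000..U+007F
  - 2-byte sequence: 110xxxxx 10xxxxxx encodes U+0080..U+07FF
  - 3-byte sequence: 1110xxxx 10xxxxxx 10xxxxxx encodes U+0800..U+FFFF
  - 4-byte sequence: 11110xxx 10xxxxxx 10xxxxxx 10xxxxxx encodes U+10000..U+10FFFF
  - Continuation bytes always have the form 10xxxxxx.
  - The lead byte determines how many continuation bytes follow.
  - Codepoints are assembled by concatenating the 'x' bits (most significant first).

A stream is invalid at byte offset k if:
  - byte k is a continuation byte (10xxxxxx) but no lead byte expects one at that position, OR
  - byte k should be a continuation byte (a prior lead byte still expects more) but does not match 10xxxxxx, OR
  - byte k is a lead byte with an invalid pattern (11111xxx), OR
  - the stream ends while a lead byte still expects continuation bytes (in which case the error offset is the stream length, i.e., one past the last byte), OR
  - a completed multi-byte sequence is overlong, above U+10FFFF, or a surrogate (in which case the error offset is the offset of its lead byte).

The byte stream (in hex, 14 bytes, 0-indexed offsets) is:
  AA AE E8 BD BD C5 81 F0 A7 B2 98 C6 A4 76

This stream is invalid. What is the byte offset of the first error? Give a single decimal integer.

Answer: 0

Derivation:
Byte[0]=AA: INVALID lead byte (not 0xxx/110x/1110/11110)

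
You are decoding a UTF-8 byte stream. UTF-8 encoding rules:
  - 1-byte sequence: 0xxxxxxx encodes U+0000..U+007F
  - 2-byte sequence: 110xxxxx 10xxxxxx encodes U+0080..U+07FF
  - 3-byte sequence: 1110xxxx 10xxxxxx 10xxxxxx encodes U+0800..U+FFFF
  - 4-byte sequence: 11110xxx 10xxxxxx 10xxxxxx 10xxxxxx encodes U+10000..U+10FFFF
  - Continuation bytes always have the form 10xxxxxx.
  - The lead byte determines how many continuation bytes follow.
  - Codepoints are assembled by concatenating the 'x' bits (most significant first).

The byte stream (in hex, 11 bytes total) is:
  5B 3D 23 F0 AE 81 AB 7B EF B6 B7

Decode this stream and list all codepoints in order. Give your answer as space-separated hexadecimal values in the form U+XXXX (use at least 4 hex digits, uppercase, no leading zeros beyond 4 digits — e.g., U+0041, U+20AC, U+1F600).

Byte[0]=5B: 1-byte ASCII. cp=U+005B
Byte[1]=3D: 1-byte ASCII. cp=U+003D
Byte[2]=23: 1-byte ASCII. cp=U+0023
Byte[3]=F0: 4-byte lead, need 3 cont bytes. acc=0x0
Byte[4]=AE: continuation. acc=(acc<<6)|0x2E=0x2E
Byte[5]=81: continuation. acc=(acc<<6)|0x01=0xB81
Byte[6]=AB: continuation. acc=(acc<<6)|0x2B=0x2E06B
Completed: cp=U+2E06B (starts at byte 3)
Byte[7]=7B: 1-byte ASCII. cp=U+007B
Byte[8]=EF: 3-byte lead, need 2 cont bytes. acc=0xF
Byte[9]=B6: continuation. acc=(acc<<6)|0x36=0x3F6
Byte[10]=B7: continuation. acc=(acc<<6)|0x37=0xFDB7
Completed: cp=U+FDB7 (starts at byte 8)

Answer: U+005B U+003D U+0023 U+2E06B U+007B U+FDB7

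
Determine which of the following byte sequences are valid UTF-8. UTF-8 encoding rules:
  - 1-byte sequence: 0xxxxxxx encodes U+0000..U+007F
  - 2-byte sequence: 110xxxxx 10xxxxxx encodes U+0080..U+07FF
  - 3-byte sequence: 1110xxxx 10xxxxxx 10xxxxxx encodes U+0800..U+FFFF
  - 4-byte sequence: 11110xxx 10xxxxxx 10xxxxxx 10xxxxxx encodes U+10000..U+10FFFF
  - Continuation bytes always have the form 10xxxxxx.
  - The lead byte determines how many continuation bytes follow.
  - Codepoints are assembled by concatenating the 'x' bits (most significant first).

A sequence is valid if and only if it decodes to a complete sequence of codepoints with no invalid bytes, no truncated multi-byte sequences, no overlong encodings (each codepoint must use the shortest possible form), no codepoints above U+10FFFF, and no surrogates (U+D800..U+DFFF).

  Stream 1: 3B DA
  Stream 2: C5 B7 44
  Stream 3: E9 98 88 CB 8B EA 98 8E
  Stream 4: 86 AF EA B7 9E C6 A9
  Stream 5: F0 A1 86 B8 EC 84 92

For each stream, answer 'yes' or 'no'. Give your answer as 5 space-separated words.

Stream 1: error at byte offset 2. INVALID
Stream 2: decodes cleanly. VALID
Stream 3: decodes cleanly. VALID
Stream 4: error at byte offset 0. INVALID
Stream 5: decodes cleanly. VALID

Answer: no yes yes no yes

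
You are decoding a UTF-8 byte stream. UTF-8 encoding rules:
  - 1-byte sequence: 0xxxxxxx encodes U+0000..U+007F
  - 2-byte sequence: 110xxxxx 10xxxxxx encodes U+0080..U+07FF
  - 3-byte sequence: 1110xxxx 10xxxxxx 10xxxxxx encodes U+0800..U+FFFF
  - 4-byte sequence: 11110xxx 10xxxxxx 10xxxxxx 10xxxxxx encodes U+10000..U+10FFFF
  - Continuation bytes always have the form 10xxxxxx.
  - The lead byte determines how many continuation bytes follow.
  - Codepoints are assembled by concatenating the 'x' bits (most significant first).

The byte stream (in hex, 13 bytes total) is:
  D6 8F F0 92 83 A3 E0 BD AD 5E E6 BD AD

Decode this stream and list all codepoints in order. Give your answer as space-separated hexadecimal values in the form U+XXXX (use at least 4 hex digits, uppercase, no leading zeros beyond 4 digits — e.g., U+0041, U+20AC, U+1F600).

Byte[0]=D6: 2-byte lead, need 1 cont bytes. acc=0x16
Byte[1]=8F: continuation. acc=(acc<<6)|0x0F=0x58F
Completed: cp=U+058F (starts at byte 0)
Byte[2]=F0: 4-byte lead, need 3 cont bytes. acc=0x0
Byte[3]=92: continuation. acc=(acc<<6)|0x12=0x12
Byte[4]=83: continuation. acc=(acc<<6)|0x03=0x483
Byte[5]=A3: continuation. acc=(acc<<6)|0x23=0x120E3
Completed: cp=U+120E3 (starts at byte 2)
Byte[6]=E0: 3-byte lead, need 2 cont bytes. acc=0x0
Byte[7]=BD: continuation. acc=(acc<<6)|0x3D=0x3D
Byte[8]=AD: continuation. acc=(acc<<6)|0x2D=0xF6D
Completed: cp=U+0F6D (starts at byte 6)
Byte[9]=5E: 1-byte ASCII. cp=U+005E
Byte[10]=E6: 3-byte lead, need 2 cont bytes. acc=0x6
Byte[11]=BD: continuation. acc=(acc<<6)|0x3D=0x1BD
Byte[12]=AD: continuation. acc=(acc<<6)|0x2D=0x6F6D
Completed: cp=U+6F6D (starts at byte 10)

Answer: U+058F U+120E3 U+0F6D U+005E U+6F6D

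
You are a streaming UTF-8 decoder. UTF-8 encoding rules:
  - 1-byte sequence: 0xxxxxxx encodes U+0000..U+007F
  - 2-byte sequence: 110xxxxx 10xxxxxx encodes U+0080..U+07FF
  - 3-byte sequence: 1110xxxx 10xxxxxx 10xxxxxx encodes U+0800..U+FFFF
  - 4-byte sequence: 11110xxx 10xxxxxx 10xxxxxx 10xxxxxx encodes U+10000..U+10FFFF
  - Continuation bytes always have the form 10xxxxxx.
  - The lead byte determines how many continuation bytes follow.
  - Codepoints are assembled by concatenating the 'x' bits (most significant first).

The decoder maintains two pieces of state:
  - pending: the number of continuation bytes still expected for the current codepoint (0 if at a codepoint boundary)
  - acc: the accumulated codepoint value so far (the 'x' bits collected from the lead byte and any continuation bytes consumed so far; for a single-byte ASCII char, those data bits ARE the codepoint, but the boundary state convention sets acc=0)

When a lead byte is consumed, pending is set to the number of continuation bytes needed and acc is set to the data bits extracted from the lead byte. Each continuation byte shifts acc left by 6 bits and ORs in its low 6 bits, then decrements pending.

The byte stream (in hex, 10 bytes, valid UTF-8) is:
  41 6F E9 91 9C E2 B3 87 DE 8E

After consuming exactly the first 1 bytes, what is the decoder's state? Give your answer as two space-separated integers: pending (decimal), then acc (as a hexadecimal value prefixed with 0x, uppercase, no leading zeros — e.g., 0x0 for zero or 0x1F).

Byte[0]=41: 1-byte. pending=0, acc=0x0

Answer: 0 0x0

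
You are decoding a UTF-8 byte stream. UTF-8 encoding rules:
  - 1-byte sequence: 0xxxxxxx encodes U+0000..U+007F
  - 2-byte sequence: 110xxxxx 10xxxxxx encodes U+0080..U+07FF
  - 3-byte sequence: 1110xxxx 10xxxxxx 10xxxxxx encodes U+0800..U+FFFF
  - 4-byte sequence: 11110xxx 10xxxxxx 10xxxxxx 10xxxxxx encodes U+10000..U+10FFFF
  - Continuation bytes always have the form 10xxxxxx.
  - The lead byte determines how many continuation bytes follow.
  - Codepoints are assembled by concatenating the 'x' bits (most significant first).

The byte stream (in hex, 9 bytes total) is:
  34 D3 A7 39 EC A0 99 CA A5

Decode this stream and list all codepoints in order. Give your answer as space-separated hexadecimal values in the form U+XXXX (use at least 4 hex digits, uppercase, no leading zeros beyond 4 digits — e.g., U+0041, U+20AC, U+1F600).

Answer: U+0034 U+04E7 U+0039 U+C819 U+02A5

Derivation:
Byte[0]=34: 1-byte ASCII. cp=U+0034
Byte[1]=D3: 2-byte lead, need 1 cont bytes. acc=0x13
Byte[2]=A7: continuation. acc=(acc<<6)|0x27=0x4E7
Completed: cp=U+04E7 (starts at byte 1)
Byte[3]=39: 1-byte ASCII. cp=U+0039
Byte[4]=EC: 3-byte lead, need 2 cont bytes. acc=0xC
Byte[5]=A0: continuation. acc=(acc<<6)|0x20=0x320
Byte[6]=99: continuation. acc=(acc<<6)|0x19=0xC819
Completed: cp=U+C819 (starts at byte 4)
Byte[7]=CA: 2-byte lead, need 1 cont bytes. acc=0xA
Byte[8]=A5: continuation. acc=(acc<<6)|0x25=0x2A5
Completed: cp=U+02A5 (starts at byte 7)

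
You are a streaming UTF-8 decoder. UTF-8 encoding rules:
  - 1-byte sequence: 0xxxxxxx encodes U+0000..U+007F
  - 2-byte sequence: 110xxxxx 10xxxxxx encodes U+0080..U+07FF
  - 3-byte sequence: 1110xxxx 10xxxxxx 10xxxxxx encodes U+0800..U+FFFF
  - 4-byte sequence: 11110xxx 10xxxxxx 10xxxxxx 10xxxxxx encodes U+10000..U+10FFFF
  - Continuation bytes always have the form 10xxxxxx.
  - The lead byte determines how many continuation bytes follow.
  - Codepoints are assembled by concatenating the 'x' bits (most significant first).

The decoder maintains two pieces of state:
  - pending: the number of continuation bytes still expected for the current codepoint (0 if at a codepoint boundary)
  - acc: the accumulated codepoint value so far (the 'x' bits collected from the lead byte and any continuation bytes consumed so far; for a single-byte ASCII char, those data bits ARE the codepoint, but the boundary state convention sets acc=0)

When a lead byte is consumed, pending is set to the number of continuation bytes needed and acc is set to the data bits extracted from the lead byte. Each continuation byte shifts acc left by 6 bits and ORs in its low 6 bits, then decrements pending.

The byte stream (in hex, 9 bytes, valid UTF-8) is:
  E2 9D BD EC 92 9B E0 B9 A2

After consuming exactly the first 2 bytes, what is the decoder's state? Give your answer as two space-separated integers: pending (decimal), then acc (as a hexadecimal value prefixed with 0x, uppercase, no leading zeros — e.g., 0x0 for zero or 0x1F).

Answer: 1 0x9D

Derivation:
Byte[0]=E2: 3-byte lead. pending=2, acc=0x2
Byte[1]=9D: continuation. acc=(acc<<6)|0x1D=0x9D, pending=1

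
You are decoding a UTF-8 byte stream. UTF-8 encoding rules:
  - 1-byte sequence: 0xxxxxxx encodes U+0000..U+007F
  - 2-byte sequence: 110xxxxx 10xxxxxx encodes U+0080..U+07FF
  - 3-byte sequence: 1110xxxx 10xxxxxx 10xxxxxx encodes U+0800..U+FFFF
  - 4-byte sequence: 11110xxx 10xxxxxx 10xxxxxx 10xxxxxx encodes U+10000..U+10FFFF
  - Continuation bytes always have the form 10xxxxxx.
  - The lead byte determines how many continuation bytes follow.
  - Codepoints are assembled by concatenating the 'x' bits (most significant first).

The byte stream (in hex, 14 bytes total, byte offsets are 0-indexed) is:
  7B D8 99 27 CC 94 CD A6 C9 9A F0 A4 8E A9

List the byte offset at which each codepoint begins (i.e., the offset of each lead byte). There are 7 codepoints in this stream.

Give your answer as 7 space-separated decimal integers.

Byte[0]=7B: 1-byte ASCII. cp=U+007B
Byte[1]=D8: 2-byte lead, need 1 cont bytes. acc=0x18
Byte[2]=99: continuation. acc=(acc<<6)|0x19=0x619
Completed: cp=U+0619 (starts at byte 1)
Byte[3]=27: 1-byte ASCII. cp=U+0027
Byte[4]=CC: 2-byte lead, need 1 cont bytes. acc=0xC
Byte[5]=94: continuation. acc=(acc<<6)|0x14=0x314
Completed: cp=U+0314 (starts at byte 4)
Byte[6]=CD: 2-byte lead, need 1 cont bytes. acc=0xD
Byte[7]=A6: continuation. acc=(acc<<6)|0x26=0x366
Completed: cp=U+0366 (starts at byte 6)
Byte[8]=C9: 2-byte lead, need 1 cont bytes. acc=0x9
Byte[9]=9A: continuation. acc=(acc<<6)|0x1A=0x25A
Completed: cp=U+025A (starts at byte 8)
Byte[10]=F0: 4-byte lead, need 3 cont bytes. acc=0x0
Byte[11]=A4: continuation. acc=(acc<<6)|0x24=0x24
Byte[12]=8E: continuation. acc=(acc<<6)|0x0E=0x90E
Byte[13]=A9: continuation. acc=(acc<<6)|0x29=0x243A9
Completed: cp=U+243A9 (starts at byte 10)

Answer: 0 1 3 4 6 8 10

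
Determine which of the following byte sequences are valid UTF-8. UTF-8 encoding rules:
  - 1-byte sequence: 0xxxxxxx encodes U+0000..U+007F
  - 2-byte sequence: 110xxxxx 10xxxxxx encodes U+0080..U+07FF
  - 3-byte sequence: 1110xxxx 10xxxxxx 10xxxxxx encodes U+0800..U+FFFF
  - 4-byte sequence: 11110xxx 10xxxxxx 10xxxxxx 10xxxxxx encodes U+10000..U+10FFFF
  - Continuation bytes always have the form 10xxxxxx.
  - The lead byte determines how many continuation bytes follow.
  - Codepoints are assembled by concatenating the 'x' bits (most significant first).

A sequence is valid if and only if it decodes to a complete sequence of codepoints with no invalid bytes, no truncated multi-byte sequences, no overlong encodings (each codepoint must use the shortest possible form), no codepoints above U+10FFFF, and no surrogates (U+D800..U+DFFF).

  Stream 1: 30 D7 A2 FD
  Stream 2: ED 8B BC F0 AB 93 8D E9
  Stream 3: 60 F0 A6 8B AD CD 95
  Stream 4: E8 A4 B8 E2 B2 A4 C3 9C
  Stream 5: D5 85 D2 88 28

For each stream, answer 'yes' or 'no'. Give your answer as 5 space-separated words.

Stream 1: error at byte offset 3. INVALID
Stream 2: error at byte offset 8. INVALID
Stream 3: decodes cleanly. VALID
Stream 4: decodes cleanly. VALID
Stream 5: decodes cleanly. VALID

Answer: no no yes yes yes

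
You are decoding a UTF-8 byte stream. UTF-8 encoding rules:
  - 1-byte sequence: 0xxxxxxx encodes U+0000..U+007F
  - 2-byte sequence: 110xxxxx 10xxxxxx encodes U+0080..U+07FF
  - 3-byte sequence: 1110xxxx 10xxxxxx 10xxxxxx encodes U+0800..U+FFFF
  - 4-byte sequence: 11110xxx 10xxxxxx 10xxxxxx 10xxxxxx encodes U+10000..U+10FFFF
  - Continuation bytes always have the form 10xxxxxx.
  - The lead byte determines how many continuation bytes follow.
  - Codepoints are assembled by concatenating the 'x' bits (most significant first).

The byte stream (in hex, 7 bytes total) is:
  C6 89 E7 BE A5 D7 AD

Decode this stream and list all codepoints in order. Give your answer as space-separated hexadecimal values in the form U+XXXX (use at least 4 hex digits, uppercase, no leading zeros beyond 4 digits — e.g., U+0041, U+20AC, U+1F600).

Answer: U+0189 U+7FA5 U+05ED

Derivation:
Byte[0]=C6: 2-byte lead, need 1 cont bytes. acc=0x6
Byte[1]=89: continuation. acc=(acc<<6)|0x09=0x189
Completed: cp=U+0189 (starts at byte 0)
Byte[2]=E7: 3-byte lead, need 2 cont bytes. acc=0x7
Byte[3]=BE: continuation. acc=(acc<<6)|0x3E=0x1FE
Byte[4]=A5: continuation. acc=(acc<<6)|0x25=0x7FA5
Completed: cp=U+7FA5 (starts at byte 2)
Byte[5]=D7: 2-byte lead, need 1 cont bytes. acc=0x17
Byte[6]=AD: continuation. acc=(acc<<6)|0x2D=0x5ED
Completed: cp=U+05ED (starts at byte 5)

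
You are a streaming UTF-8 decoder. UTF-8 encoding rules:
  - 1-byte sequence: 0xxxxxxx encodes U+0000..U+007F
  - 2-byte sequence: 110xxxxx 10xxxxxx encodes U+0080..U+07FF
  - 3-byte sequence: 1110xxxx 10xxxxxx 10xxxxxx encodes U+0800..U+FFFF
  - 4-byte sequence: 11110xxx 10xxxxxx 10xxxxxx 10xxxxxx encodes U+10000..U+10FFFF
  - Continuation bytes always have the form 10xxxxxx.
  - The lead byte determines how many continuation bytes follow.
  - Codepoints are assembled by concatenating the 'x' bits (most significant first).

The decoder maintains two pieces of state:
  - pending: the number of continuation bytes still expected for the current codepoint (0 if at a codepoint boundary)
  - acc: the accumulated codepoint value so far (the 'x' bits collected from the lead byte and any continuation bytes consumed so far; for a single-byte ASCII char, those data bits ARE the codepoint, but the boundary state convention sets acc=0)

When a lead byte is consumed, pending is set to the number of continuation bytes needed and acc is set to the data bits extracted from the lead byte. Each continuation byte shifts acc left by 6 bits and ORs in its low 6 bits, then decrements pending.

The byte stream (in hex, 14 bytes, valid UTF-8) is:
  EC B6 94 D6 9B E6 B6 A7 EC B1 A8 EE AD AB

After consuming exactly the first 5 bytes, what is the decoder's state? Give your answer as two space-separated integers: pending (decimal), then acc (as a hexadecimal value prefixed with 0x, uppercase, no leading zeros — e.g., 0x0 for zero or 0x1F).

Byte[0]=EC: 3-byte lead. pending=2, acc=0xC
Byte[1]=B6: continuation. acc=(acc<<6)|0x36=0x336, pending=1
Byte[2]=94: continuation. acc=(acc<<6)|0x14=0xCD94, pending=0
Byte[3]=D6: 2-byte lead. pending=1, acc=0x16
Byte[4]=9B: continuation. acc=(acc<<6)|0x1B=0x59B, pending=0

Answer: 0 0x59B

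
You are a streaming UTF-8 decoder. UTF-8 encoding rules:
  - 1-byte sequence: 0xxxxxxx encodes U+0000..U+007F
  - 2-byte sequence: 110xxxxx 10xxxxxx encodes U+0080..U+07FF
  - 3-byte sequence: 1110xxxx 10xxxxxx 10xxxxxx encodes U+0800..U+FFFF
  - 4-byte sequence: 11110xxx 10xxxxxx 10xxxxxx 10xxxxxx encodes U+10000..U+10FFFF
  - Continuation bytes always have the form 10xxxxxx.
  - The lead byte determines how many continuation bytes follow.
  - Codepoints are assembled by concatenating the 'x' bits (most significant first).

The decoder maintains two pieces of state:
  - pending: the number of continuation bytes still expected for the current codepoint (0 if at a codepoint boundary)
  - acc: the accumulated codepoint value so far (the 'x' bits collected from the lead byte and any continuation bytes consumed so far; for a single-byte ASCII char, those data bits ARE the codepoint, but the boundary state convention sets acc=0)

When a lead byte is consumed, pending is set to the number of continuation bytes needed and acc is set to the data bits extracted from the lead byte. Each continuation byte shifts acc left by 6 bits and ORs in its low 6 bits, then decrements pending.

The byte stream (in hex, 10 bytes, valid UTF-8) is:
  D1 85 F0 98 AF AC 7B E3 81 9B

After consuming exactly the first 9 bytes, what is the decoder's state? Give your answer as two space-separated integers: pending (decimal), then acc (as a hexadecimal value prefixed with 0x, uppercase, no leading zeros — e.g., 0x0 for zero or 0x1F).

Byte[0]=D1: 2-byte lead. pending=1, acc=0x11
Byte[1]=85: continuation. acc=(acc<<6)|0x05=0x445, pending=0
Byte[2]=F0: 4-byte lead. pending=3, acc=0x0
Byte[3]=98: continuation. acc=(acc<<6)|0x18=0x18, pending=2
Byte[4]=AF: continuation. acc=(acc<<6)|0x2F=0x62F, pending=1
Byte[5]=AC: continuation. acc=(acc<<6)|0x2C=0x18BEC, pending=0
Byte[6]=7B: 1-byte. pending=0, acc=0x0
Byte[7]=E3: 3-byte lead. pending=2, acc=0x3
Byte[8]=81: continuation. acc=(acc<<6)|0x01=0xC1, pending=1

Answer: 1 0xC1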